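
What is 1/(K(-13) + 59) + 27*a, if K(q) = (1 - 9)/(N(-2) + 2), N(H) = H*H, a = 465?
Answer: 2172018/173 ≈ 12555.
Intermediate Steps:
N(H) = H²
K(q) = -4/3 (K(q) = (1 - 9)/((-2)² + 2) = -8/(4 + 2) = -8/6 = -8*⅙ = -4/3)
1/(K(-13) + 59) + 27*a = 1/(-4/3 + 59) + 27*465 = 1/(173/3) + 12555 = 3/173 + 12555 = 2172018/173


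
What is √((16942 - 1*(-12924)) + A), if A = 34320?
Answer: √64186 ≈ 253.35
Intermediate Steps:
√((16942 - 1*(-12924)) + A) = √((16942 - 1*(-12924)) + 34320) = √((16942 + 12924) + 34320) = √(29866 + 34320) = √64186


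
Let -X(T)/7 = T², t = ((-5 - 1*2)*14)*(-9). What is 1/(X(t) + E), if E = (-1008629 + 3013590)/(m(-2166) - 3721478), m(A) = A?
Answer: -3723644/20276986250353 ≈ -1.8364e-7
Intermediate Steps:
t = 882 (t = ((-5 - 2)*14)*(-9) = -7*14*(-9) = -98*(-9) = 882)
X(T) = -7*T²
E = -2004961/3723644 (E = (-1008629 + 3013590)/(-2166 - 3721478) = 2004961/(-3723644) = 2004961*(-1/3723644) = -2004961/3723644 ≈ -0.53844)
1/(X(t) + E) = 1/(-7*882² - 2004961/3723644) = 1/(-7*777924 - 2004961/3723644) = 1/(-5445468 - 2004961/3723644) = 1/(-20276986250353/3723644) = -3723644/20276986250353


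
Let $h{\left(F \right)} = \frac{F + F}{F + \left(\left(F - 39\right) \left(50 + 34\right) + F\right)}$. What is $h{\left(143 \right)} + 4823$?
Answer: $\frac{1673592}{347} \approx 4823.0$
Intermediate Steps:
$h{\left(F \right)} = \frac{2 F}{-3276 + 86 F}$ ($h{\left(F \right)} = \frac{2 F}{F + \left(\left(-39 + F\right) 84 + F\right)} = \frac{2 F}{F + \left(\left(-3276 + 84 F\right) + F\right)} = \frac{2 F}{F + \left(-3276 + 85 F\right)} = \frac{2 F}{-3276 + 86 F}$)
$h{\left(143 \right)} + 4823 = \frac{143}{-1638 + 43 \cdot 143} + 4823 = \frac{143}{-1638 + 6149} + 4823 = \frac{143}{4511} + 4823 = 143 \cdot \frac{1}{4511} + 4823 = \frac{11}{347} + 4823 = \frac{1673592}{347}$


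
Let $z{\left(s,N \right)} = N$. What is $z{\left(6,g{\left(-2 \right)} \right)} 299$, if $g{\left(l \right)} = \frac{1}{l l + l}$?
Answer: $\frac{299}{2} \approx 149.5$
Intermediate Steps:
$g{\left(l \right)} = \frac{1}{l + l^{2}}$ ($g{\left(l \right)} = \frac{1}{l^{2} + l} = \frac{1}{l + l^{2}}$)
$z{\left(6,g{\left(-2 \right)} \right)} 299 = \frac{1}{\left(-2\right) \left(1 - 2\right)} 299 = - \frac{1}{2 \left(-1\right)} 299 = \left(- \frac{1}{2}\right) \left(-1\right) 299 = \frac{1}{2} \cdot 299 = \frac{299}{2}$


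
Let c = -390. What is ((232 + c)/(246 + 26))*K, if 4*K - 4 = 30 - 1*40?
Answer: 237/272 ≈ 0.87132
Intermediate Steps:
K = -3/2 (K = 1 + (30 - 1*40)/4 = 1 + (30 - 40)/4 = 1 + (1/4)*(-10) = 1 - 5/2 = -3/2 ≈ -1.5000)
((232 + c)/(246 + 26))*K = ((232 - 390)/(246 + 26))*(-3/2) = -158/272*(-3/2) = -158*1/272*(-3/2) = -79/136*(-3/2) = 237/272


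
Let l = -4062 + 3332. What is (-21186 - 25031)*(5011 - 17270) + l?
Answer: 566573473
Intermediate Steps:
l = -730
(-21186 - 25031)*(5011 - 17270) + l = (-21186 - 25031)*(5011 - 17270) - 730 = -46217*(-12259) - 730 = 566574203 - 730 = 566573473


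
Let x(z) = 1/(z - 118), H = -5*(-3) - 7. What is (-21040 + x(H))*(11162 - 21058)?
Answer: 11451656148/55 ≈ 2.0821e+8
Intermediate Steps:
H = 8 (H = 15 - 7 = 8)
x(z) = 1/(-118 + z)
(-21040 + x(H))*(11162 - 21058) = (-21040 + 1/(-118 + 8))*(11162 - 21058) = (-21040 + 1/(-110))*(-9896) = (-21040 - 1/110)*(-9896) = -2314401/110*(-9896) = 11451656148/55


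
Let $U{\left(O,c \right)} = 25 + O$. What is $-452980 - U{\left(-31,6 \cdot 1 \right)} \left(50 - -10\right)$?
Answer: $-452620$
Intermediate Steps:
$-452980 - U{\left(-31,6 \cdot 1 \right)} \left(50 - -10\right) = -452980 - \left(25 - 31\right) \left(50 - -10\right) = -452980 - - 6 \left(50 + 10\right) = -452980 - \left(-6\right) 60 = -452980 - -360 = -452980 + 360 = -452620$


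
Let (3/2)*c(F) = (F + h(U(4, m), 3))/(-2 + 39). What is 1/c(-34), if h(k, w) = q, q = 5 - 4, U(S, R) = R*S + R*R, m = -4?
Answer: -37/22 ≈ -1.6818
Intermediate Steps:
U(S, R) = R**2 + R*S (U(S, R) = R*S + R**2 = R**2 + R*S)
q = 1
h(k, w) = 1
c(F) = 2/111 + 2*F/111 (c(F) = 2*((F + 1)/(-2 + 39))/3 = 2*((1 + F)/37)/3 = 2*((1 + F)*(1/37))/3 = 2*(1/37 + F/37)/3 = 2/111 + 2*F/111)
1/c(-34) = 1/(2/111 + (2/111)*(-34)) = 1/(2/111 - 68/111) = 1/(-22/37) = -37/22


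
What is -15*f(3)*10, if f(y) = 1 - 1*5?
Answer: 600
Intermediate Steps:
f(y) = -4 (f(y) = 1 - 5 = -4)
-15*f(3)*10 = -(-60)*10 = -15*(-40) = 600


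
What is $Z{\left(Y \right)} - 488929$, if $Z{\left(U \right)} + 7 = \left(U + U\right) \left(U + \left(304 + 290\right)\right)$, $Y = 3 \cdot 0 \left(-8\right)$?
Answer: $-488936$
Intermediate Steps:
$Y = 0$ ($Y = 0 \left(-8\right) = 0$)
$Z{\left(U \right)} = -7 + 2 U \left(594 + U\right)$ ($Z{\left(U \right)} = -7 + \left(U + U\right) \left(U + \left(304 + 290\right)\right) = -7 + 2 U \left(U + 594\right) = -7 + 2 U \left(594 + U\right)$)
$Z{\left(Y \right)} - 488929 = \left(-7 + 2 \cdot 0^{2} + 1188 \cdot 0\right) - 488929 = \left(-7 + 2 \cdot 0 + 0\right) - 488929 = \left(-7 + 0 + 0\right) - 488929 = -7 - 488929 = -488936$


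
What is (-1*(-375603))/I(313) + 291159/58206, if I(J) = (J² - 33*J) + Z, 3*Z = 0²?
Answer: 7896587163/850195640 ≈ 9.2880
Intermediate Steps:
Z = 0 (Z = (⅓)*0² = (⅓)*0 = 0)
I(J) = J² - 33*J (I(J) = (J² - 33*J) + 0 = J² - 33*J)
(-1*(-375603))/I(313) + 291159/58206 = (-1*(-375603))/((313*(-33 + 313))) + 291159/58206 = 375603/((313*280)) + 291159*(1/58206) = 375603/87640 + 97053/19402 = 7896587163/850195640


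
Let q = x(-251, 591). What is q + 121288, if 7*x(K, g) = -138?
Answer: 848878/7 ≈ 1.2127e+5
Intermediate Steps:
x(K, g) = -138/7 (x(K, g) = (⅐)*(-138) = -138/7)
q = -138/7 ≈ -19.714
q + 121288 = -138/7 + 121288 = 848878/7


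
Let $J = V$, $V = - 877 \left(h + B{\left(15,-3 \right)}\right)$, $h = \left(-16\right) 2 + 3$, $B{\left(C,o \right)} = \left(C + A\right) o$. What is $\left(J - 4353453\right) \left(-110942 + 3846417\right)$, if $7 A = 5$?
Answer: $- \frac{112089389746750}{7} \approx -1.6013 \cdot 10^{13}$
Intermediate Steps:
$A = \frac{5}{7}$ ($A = \frac{1}{7} \cdot 5 = \frac{5}{7} \approx 0.71429$)
$B{\left(C,o \right)} = o \left(\frac{5}{7} + C\right)$ ($B{\left(C,o \right)} = \left(C + \frac{5}{7}\right) o = \left(\frac{5}{7} + C\right) o = o \left(\frac{5}{7} + C\right)$)
$h = -29$ ($h = -32 + 3 = -29$)
$V = \frac{467441}{7}$ ($V = - 877 \left(-29 + \frac{1}{7} \left(-3\right) \left(5 + 7 \cdot 15\right)\right) = - 877 \left(-29 + \frac{1}{7} \left(-3\right) \left(5 + 105\right)\right) = - 877 \left(-29 + \frac{1}{7} \left(-3\right) 110\right) = - 877 \left(-29 - \frac{330}{7}\right) = \left(-877\right) \left(- \frac{533}{7}\right) = \frac{467441}{7} \approx 66777.0$)
$J = \frac{467441}{7} \approx 66777.0$
$\left(J - 4353453\right) \left(-110942 + 3846417\right) = \left(\frac{467441}{7} - 4353453\right) \left(-110942 + 3846417\right) = \left(- \frac{30006730}{7}\right) 3735475 = - \frac{112089389746750}{7}$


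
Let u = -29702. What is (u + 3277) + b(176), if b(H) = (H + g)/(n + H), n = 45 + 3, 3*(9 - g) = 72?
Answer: -845577/32 ≈ -26424.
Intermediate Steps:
g = -15 (g = 9 - 1/3*72 = 9 - 24 = -15)
n = 48
b(H) = (-15 + H)/(48 + H) (b(H) = (H - 15)/(48 + H) = (-15 + H)/(48 + H))
(u + 3277) + b(176) = (-29702 + 3277) + (-15 + 176)/(48 + 176) = -26425 + 161/224 = -26425 + (1/224)*161 = -26425 + 23/32 = -845577/32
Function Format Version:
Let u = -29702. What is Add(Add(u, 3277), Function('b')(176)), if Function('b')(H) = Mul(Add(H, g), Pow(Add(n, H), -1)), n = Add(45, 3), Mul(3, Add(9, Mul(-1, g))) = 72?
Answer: Rational(-845577, 32) ≈ -26424.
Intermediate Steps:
g = -15 (g = Add(9, Mul(Rational(-1, 3), 72)) = Add(9, -24) = -15)
n = 48
Function('b')(H) = Mul(Pow(Add(48, H), -1), Add(-15, H)) (Function('b')(H) = Mul(Add(H, -15), Pow(Add(48, H), -1)) = Mul(Add(-15, H), Pow(Add(48, H), -1)) = Mul(Pow(Add(48, H), -1), Add(-15, H)))
Add(Add(u, 3277), Function('b')(176)) = Add(Add(-29702, 3277), Mul(Pow(Add(48, 176), -1), Add(-15, 176))) = Add(-26425, Mul(Pow(224, -1), 161)) = Add(-26425, Mul(Rational(1, 224), 161)) = Add(-26425, Rational(23, 32)) = Rational(-845577, 32)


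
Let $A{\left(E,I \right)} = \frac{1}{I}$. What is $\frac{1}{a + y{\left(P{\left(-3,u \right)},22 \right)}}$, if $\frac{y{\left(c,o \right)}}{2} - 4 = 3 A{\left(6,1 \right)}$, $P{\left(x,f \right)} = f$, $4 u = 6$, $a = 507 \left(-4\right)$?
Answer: $- \frac{1}{2014} \approx -0.00049652$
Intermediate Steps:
$a = -2028$
$u = \frac{3}{2}$ ($u = \frac{1}{4} \cdot 6 = \frac{3}{2} \approx 1.5$)
$y{\left(c,o \right)} = 14$ ($y{\left(c,o \right)} = 8 + 2 \cdot \frac{3}{1} = 8 + 2 \cdot 3 \cdot 1 = 8 + 2 \cdot 3 = 8 + 6 = 14$)
$\frac{1}{a + y{\left(P{\left(-3,u \right)},22 \right)}} = \frac{1}{-2028 + 14} = \frac{1}{-2014} = - \frac{1}{2014}$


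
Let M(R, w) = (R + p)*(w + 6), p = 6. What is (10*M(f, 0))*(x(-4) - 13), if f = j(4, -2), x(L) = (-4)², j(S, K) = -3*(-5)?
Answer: 3780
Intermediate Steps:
j(S, K) = 15
x(L) = 16
f = 15
M(R, w) = (6 + R)*(6 + w) (M(R, w) = (R + 6)*(w + 6) = (6 + R)*(6 + w))
(10*M(f, 0))*(x(-4) - 13) = (10*(36 + 6*15 + 6*0 + 15*0))*(16 - 13) = (10*(36 + 90 + 0 + 0))*3 = (10*126)*3 = 1260*3 = 3780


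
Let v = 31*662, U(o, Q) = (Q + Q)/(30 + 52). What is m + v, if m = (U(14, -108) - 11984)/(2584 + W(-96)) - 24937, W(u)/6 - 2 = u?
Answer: -91535438/20705 ≈ -4420.9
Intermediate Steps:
U(o, Q) = Q/41 (U(o, Q) = (2*Q)/82 = (2*Q)*(1/82) = Q/41)
W(u) = 12 + 6*u
v = 20522
m = -516443448/20705 (m = ((1/41)*(-108) - 11984)/(2584 + (12 + 6*(-96))) - 24937 = (-108/41 - 11984)/(2584 + (12 - 576)) - 24937 = -491452/(41*(2584 - 564)) - 24937 = -491452/41/2020 - 24937 = -491452/41*1/2020 - 24937 = -122863/20705 - 24937 = -516443448/20705 ≈ -24943.)
m + v = -516443448/20705 + 20522 = -91535438/20705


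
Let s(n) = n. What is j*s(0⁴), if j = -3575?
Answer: 0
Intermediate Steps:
j*s(0⁴) = -3575*0⁴ = -3575*0 = 0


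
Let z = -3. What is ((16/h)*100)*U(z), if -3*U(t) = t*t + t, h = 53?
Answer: -3200/53 ≈ -60.377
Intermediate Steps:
U(t) = -t/3 - t²/3 (U(t) = -(t*t + t)/3 = -(t² + t)/3 = -(t + t²)/3 = -t/3 - t²/3)
((16/h)*100)*U(z) = ((16/53)*100)*(-⅓*(-3)*(1 - 3)) = ((16*(1/53))*100)*(-⅓*(-3)*(-2)) = ((16/53)*100)*(-2) = (1600/53)*(-2) = -3200/53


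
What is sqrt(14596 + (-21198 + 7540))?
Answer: sqrt(938) ≈ 30.627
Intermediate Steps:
sqrt(14596 + (-21198 + 7540)) = sqrt(14596 - 13658) = sqrt(938)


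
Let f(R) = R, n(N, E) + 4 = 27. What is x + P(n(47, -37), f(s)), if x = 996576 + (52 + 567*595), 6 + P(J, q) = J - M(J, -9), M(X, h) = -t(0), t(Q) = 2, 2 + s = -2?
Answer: 1334012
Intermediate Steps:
s = -4 (s = -2 - 2 = -4)
n(N, E) = 23 (n(N, E) = -4 + 27 = 23)
M(X, h) = -2 (M(X, h) = -1*2 = -2)
P(J, q) = -4 + J (P(J, q) = -6 + (J - 1*(-2)) = -6 + (J + 2) = -6 + (2 + J) = -4 + J)
x = 1333993 (x = 996576 + (52 + 337365) = 996576 + 337417 = 1333993)
x + P(n(47, -37), f(s)) = 1333993 + (-4 + 23) = 1333993 + 19 = 1334012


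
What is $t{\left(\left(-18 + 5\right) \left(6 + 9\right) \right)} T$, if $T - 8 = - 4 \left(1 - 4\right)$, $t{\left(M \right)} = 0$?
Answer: $0$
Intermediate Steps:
$T = 20$ ($T = 8 - 4 \left(1 - 4\right) = 8 - -12 = 8 + 12 = 20$)
$t{\left(\left(-18 + 5\right) \left(6 + 9\right) \right)} T = 0 \cdot 20 = 0$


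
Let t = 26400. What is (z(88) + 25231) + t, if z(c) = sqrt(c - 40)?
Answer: 51631 + 4*sqrt(3) ≈ 51638.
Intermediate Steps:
z(c) = sqrt(-40 + c)
(z(88) + 25231) + t = (sqrt(-40 + 88) + 25231) + 26400 = (sqrt(48) + 25231) + 26400 = (4*sqrt(3) + 25231) + 26400 = (25231 + 4*sqrt(3)) + 26400 = 51631 + 4*sqrt(3)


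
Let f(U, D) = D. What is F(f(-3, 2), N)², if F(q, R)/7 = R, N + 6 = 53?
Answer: 108241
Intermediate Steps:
N = 47 (N = -6 + 53 = 47)
F(q, R) = 7*R
F(f(-3, 2), N)² = (7*47)² = 329² = 108241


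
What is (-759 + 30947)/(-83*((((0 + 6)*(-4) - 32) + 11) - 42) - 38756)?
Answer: -30188/31535 ≈ -0.95729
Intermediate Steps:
(-759 + 30947)/(-83*((((0 + 6)*(-4) - 32) + 11) - 42) - 38756) = 30188/(-83*(((6*(-4) - 32) + 11) - 42) - 38756) = 30188/(-83*(((-24 - 32) + 11) - 42) - 38756) = 30188/(-83*((-56 + 11) - 42) - 38756) = 30188/(-83*(-45 - 42) - 38756) = 30188/(-83*(-87) - 38756) = 30188/(7221 - 38756) = 30188/(-31535) = 30188*(-1/31535) = -30188/31535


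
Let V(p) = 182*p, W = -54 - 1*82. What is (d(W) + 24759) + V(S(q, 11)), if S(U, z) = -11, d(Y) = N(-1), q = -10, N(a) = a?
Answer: 22756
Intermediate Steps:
W = -136 (W = -54 - 82 = -136)
d(Y) = -1
(d(W) + 24759) + V(S(q, 11)) = (-1 + 24759) + 182*(-11) = 24758 - 2002 = 22756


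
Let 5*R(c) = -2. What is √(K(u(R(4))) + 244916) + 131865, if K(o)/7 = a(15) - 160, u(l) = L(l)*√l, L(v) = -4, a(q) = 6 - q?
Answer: 131865 + √243733 ≈ 1.3236e+5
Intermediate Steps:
R(c) = -⅖ (R(c) = (⅕)*(-2) = -⅖)
u(l) = -4*√l
K(o) = -1183 (K(o) = 7*((6 - 1*15) - 160) = 7*((6 - 15) - 160) = 7*(-9 - 160) = 7*(-169) = -1183)
√(K(u(R(4))) + 244916) + 131865 = √(-1183 + 244916) + 131865 = √243733 + 131865 = 131865 + √243733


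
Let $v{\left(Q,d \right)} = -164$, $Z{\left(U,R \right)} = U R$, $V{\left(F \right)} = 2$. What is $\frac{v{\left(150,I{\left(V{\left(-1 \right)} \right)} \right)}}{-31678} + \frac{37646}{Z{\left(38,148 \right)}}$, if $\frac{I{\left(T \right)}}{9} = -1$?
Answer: $\frac{298368081}{44539268} \approx 6.699$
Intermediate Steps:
$I{\left(T \right)} = -9$ ($I{\left(T \right)} = 9 \left(-1\right) = -9$)
$Z{\left(U,R \right)} = R U$
$\frac{v{\left(150,I{\left(V{\left(-1 \right)} \right)} \right)}}{-31678} + \frac{37646}{Z{\left(38,148 \right)}} = - \frac{164}{-31678} + \frac{37646}{148 \cdot 38} = \left(-164\right) \left(- \frac{1}{31678}\right) + \frac{37646}{5624} = \frac{82}{15839} + 37646 \cdot \frac{1}{5624} = \frac{82}{15839} + \frac{18823}{2812} = \frac{298368081}{44539268}$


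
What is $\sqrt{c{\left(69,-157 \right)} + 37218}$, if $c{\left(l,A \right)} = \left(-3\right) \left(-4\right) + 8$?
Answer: $\sqrt{37238} \approx 192.97$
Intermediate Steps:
$c{\left(l,A \right)} = 20$ ($c{\left(l,A \right)} = 12 + 8 = 20$)
$\sqrt{c{\left(69,-157 \right)} + 37218} = \sqrt{20 + 37218} = \sqrt{37238}$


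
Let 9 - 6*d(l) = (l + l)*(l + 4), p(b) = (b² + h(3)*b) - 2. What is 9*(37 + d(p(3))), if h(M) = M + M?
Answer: -3657/2 ≈ -1828.5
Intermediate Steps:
h(M) = 2*M
p(b) = -2 + b² + 6*b (p(b) = (b² + (2*3)*b) - 2 = (b² + 6*b) - 2 = -2 + b² + 6*b)
d(l) = 3/2 - l*(4 + l)/3 (d(l) = 3/2 - (l + l)*(l + 4)/6 = 3/2 - 2*l*(4 + l)/6 = 3/2 - l*(4 + l)/3)
9*(37 + d(p(3))) = 9*(37 + (3/2 - 4*(-2 + 3² + 6*3)/3 - (-2 + 3² + 6*3)²/3)) = 9*(37 + (3/2 - 4*(-2 + 9 + 18)/3 - (-2 + 9 + 18)²/3)) = 9*(37 + (3/2 - 4/3*25 - ⅓*25²)) = 9*(37 + (3/2 - 100/3 - ⅓*625)) = 9*(37 + (3/2 - 100/3 - 625/3)) = 9*(37 - 1441/6) = 9*(-1219/6) = -3657/2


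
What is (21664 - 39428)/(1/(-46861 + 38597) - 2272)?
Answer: 146801696/18775809 ≈ 7.8187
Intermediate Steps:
(21664 - 39428)/(1/(-46861 + 38597) - 2272) = -17764/(1/(-8264) - 2272) = -17764/(-1/8264 - 2272) = -17764/(-18775809/8264) = -17764*(-8264/18775809) = 146801696/18775809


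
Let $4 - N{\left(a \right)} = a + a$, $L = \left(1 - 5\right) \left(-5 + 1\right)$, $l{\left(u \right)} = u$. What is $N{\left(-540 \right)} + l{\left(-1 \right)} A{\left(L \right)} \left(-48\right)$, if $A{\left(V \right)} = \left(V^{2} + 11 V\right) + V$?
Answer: $22588$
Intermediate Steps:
$L = 16$ ($L = \left(-4\right) \left(-4\right) = 16$)
$A{\left(V \right)} = V^{2} + 12 V$
$N{\left(a \right)} = 4 - 2 a$ ($N{\left(a \right)} = 4 - \left(a + a\right) = 4 - 2 a$)
$N{\left(-540 \right)} + l{\left(-1 \right)} A{\left(L \right)} \left(-48\right) = \left(4 - -1080\right) + - 16 \left(12 + 16\right) \left(-48\right) = \left(4 + 1080\right) + - 16 \cdot 28 \left(-48\right) = 1084 + \left(-1\right) 448 \left(-48\right) = 1084 - -21504 = 1084 + 21504 = 22588$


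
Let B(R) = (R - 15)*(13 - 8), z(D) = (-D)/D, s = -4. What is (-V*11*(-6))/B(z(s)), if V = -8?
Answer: 33/5 ≈ 6.6000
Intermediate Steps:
z(D) = -1
B(R) = -75 + 5*R (B(R) = (-15 + R)*5 = -75 + 5*R)
(-V*11*(-6))/B(z(s)) = (-(-8*11)*(-6))/(-75 + 5*(-1)) = (-(-88)*(-6))/(-75 - 5) = -1*528/(-80) = -528*(-1/80) = 33/5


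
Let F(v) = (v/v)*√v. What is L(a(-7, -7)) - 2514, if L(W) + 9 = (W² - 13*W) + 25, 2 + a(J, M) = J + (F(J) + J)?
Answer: -2041 - 45*I*√7 ≈ -2041.0 - 119.06*I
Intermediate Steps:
F(v) = √v (F(v) = 1*√v = √v)
a(J, M) = -2 + √J + 2*J (a(J, M) = -2 + (J + (√J + J)) = -2 + (J + (J + √J)) = -2 + (√J + 2*J) = -2 + √J + 2*J)
L(W) = 16 + W² - 13*W (L(W) = -9 + ((W² - 13*W) + 25) = -9 + (25 + W² - 13*W) = 16 + W² - 13*W)
L(a(-7, -7)) - 2514 = (16 + (-2 + √(-7) + 2*(-7))² - 13*(-2 + √(-7) + 2*(-7))) - 2514 = (16 + (-2 + I*√7 - 14)² - 13*(-2 + I*√7 - 14)) - 2514 = (16 + (-16 + I*√7)² - 13*(-16 + I*√7)) - 2514 = (16 + (-16 + I*√7)² + (208 - 13*I*√7)) - 2514 = (224 + (-16 + I*√7)² - 13*I*√7) - 2514 = -2290 + (-16 + I*√7)² - 13*I*√7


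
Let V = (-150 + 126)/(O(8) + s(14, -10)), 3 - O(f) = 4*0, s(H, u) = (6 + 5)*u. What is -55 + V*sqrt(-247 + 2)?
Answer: -55 + 168*I*sqrt(5)/107 ≈ -55.0 + 3.5108*I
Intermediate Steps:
s(H, u) = 11*u
O(f) = 3 (O(f) = 3 - 4*0 = 3 - 1*0 = 3 + 0 = 3)
V = 24/107 (V = (-150 + 126)/(3 + 11*(-10)) = -24/(3 - 110) = -24/(-107) = -24*(-1/107) = 24/107 ≈ 0.22430)
-55 + V*sqrt(-247 + 2) = -55 + 24*sqrt(-247 + 2)/107 = -55 + 24*sqrt(-245)/107 = -55 + 24*(7*I*sqrt(5))/107 = -55 + 168*I*sqrt(5)/107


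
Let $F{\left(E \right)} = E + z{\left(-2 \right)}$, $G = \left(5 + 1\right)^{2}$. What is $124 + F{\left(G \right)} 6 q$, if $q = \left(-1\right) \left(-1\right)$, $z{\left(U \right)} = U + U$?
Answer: $316$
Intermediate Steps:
$z{\left(U \right)} = 2 U$
$q = 1$
$G = 36$ ($G = 6^{2} = 36$)
$F{\left(E \right)} = -4 + E$ ($F{\left(E \right)} = E + 2 \left(-2\right) = E - 4 = -4 + E$)
$124 + F{\left(G \right)} 6 q = 124 + \left(-4 + 36\right) 6 \cdot 1 = 124 + 32 \cdot 6 = 124 + 192 = 316$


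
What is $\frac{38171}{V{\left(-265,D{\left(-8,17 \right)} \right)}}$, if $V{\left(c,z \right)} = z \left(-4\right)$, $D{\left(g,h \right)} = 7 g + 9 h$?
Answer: $- \frac{38171}{388} \approx -98.379$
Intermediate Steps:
$V{\left(c,z \right)} = - 4 z$
$\frac{38171}{V{\left(-265,D{\left(-8,17 \right)} \right)}} = \frac{38171}{\left(-4\right) \left(7 \left(-8\right) + 9 \cdot 17\right)} = \frac{38171}{\left(-4\right) \left(-56 + 153\right)} = \frac{38171}{\left(-4\right) 97} = \frac{38171}{-388} = 38171 \left(- \frac{1}{388}\right) = - \frac{38171}{388}$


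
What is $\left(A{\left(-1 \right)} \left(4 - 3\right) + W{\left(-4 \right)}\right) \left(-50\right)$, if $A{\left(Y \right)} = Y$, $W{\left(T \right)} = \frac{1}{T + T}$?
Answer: $\frac{225}{4} \approx 56.25$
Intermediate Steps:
$W{\left(T \right)} = \frac{1}{2 T}$
$\left(A{\left(-1 \right)} \left(4 - 3\right) + W{\left(-4 \right)}\right) \left(-50\right) = \left(- (4 - 3) + \frac{1}{2 \left(-4\right)}\right) \left(-50\right) = \left(\left(-1\right) 1 + \frac{1}{2} \left(- \frac{1}{4}\right)\right) \left(-50\right) = \left(-1 - \frac{1}{8}\right) \left(-50\right) = \left(- \frac{9}{8}\right) \left(-50\right) = \frac{225}{4}$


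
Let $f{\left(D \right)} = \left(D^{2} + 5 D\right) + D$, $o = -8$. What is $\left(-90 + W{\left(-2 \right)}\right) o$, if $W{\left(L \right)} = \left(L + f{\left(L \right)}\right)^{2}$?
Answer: $-80$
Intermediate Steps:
$f{\left(D \right)} = D^{2} + 6 D$
$W{\left(L \right)} = \left(L + L \left(6 + L\right)\right)^{2}$
$\left(-90 + W{\left(-2 \right)}\right) o = \left(-90 + \left(-2\right)^{2} \left(7 - 2\right)^{2}\right) \left(-8\right) = \left(-90 + 4 \cdot 5^{2}\right) \left(-8\right) = \left(-90 + 4 \cdot 25\right) \left(-8\right) = \left(-90 + 100\right) \left(-8\right) = 10 \left(-8\right) = -80$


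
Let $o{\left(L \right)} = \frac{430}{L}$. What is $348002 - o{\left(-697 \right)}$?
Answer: $\frac{242557824}{697} \approx 3.48 \cdot 10^{5}$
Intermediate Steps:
$348002 - o{\left(-697 \right)} = 348002 - \frac{430}{-697} = 348002 - 430 \left(- \frac{1}{697}\right) = 348002 - - \frac{430}{697} = 348002 + \frac{430}{697} = \frac{242557824}{697}$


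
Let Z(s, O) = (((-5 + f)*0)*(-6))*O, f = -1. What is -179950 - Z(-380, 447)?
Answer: -179950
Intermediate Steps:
Z(s, O) = 0 (Z(s, O) = (((-5 - 1)*0)*(-6))*O = (-6*0*(-6))*O = (0*(-6))*O = 0*O = 0)
-179950 - Z(-380, 447) = -179950 - 1*0 = -179950 + 0 = -179950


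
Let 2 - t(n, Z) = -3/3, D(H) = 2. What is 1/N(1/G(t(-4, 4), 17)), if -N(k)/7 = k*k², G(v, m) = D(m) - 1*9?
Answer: 49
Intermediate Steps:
t(n, Z) = 3 (t(n, Z) = 2 - (-3)/3 = 2 - 1*(-1) = 2 + 1 = 3)
G(v, m) = -7 (G(v, m) = 2 - 1*9 = 2 - 9 = -7)
N(k) = -7*k³ (N(k) = -7*k*k² = -7*k³)
1/N(1/G(t(-4, 4), 17)) = 1/(-7*(1/(-7))³) = 1/(-7*(-⅐)³) = 1/(-7*(-1/343)) = 1/(1/49) = 49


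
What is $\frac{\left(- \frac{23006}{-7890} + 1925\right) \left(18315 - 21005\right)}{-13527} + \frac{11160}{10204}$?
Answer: $\frac{10468030001434}{27226320453} \approx 384.48$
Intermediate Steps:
$\frac{\left(- \frac{23006}{-7890} + 1925\right) \left(18315 - 21005\right)}{-13527} + \frac{11160}{10204} = \left(\left(-23006\right) \left(- \frac{1}{7890}\right) + 1925\right) \left(-2690\right) \left(- \frac{1}{13527}\right) + 11160 \cdot \frac{1}{10204} = \left(\frac{11503}{3945} + 1925\right) \left(-2690\right) \left(- \frac{1}{13527}\right) + \frac{2790}{2551} = \frac{7605628}{3945} \left(-2690\right) \left(- \frac{1}{13527}\right) + \frac{2790}{2551} = \left(- \frac{4091827864}{789}\right) \left(- \frac{1}{13527}\right) + \frac{2790}{2551} = \frac{4091827864}{10672803} + \frac{2790}{2551} = \frac{10468030001434}{27226320453}$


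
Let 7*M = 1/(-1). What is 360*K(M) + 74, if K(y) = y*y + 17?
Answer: 303866/49 ≈ 6201.3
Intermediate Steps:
M = -⅐ (M = (⅐)/(-1) = (⅐)*(-1) = -⅐ ≈ -0.14286)
K(y) = 17 + y² (K(y) = y² + 17 = 17 + y²)
360*K(M) + 74 = 360*(17 + (-⅐)²) + 74 = 360*(17 + 1/49) + 74 = 360*(834/49) + 74 = 300240/49 + 74 = 303866/49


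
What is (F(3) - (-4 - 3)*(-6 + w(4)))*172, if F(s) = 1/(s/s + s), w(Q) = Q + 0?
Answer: -2365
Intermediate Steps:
w(Q) = Q
F(s) = 1/(1 + s)
(F(3) - (-4 - 3)*(-6 + w(4)))*172 = (1/(1 + 3) - (-4 - 3)*(-6 + 4))*172 = (1/4 - (-7)*(-2))*172 = (¼ - 1*14)*172 = (¼ - 14)*172 = -55/4*172 = -2365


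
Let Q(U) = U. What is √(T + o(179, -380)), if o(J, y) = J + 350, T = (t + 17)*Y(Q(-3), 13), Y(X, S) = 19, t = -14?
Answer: √586 ≈ 24.207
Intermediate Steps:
T = 57 (T = (-14 + 17)*19 = 3*19 = 57)
o(J, y) = 350 + J
√(T + o(179, -380)) = √(57 + (350 + 179)) = √(57 + 529) = √586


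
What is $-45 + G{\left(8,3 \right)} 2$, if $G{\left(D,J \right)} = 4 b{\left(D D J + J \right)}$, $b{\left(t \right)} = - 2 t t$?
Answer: $-608445$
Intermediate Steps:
$b{\left(t \right)} = - 2 t^{2}$
$G{\left(D,J \right)} = - 8 \left(J + J D^{2}\right)^{2}$ ($G{\left(D,J \right)} = 4 \left(- 2 \left(D D J + J\right)^{2}\right) = 4 \left(- 2 \left(D^{2} J + J\right)^{2}\right) = 4 \left(- 2 \left(J D^{2} + J\right)^{2}\right) = 4 \left(- 2 \left(J + J D^{2}\right)^{2}\right) = - 8 \left(J + J D^{2}\right)^{2}$)
$-45 + G{\left(8,3 \right)} 2 = -45 + - 8 \cdot 3^{2} \left(1 + 8^{2}\right)^{2} \cdot 2 = -45 + \left(-8\right) 9 \left(1 + 64\right)^{2} \cdot 2 = -45 + \left(-8\right) 9 \cdot 65^{2} \cdot 2 = -45 + \left(-8\right) 9 \cdot 4225 \cdot 2 = -45 - 608400 = -608445$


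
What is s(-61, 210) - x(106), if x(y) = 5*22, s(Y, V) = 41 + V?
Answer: 141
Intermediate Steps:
x(y) = 110
s(-61, 210) - x(106) = (41 + 210) - 1*110 = 251 - 110 = 141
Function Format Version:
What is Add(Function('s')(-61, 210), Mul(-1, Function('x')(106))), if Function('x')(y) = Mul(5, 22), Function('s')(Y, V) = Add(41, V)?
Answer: 141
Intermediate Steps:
Function('x')(y) = 110
Add(Function('s')(-61, 210), Mul(-1, Function('x')(106))) = Add(Add(41, 210), Mul(-1, 110)) = Add(251, -110) = 141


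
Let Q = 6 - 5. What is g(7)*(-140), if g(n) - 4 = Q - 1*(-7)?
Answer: -1680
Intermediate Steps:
Q = 1
g(n) = 12 (g(n) = 4 + (1 - 1*(-7)) = 4 + (1 + 7) = 4 + 8 = 12)
g(7)*(-140) = 12*(-140) = -1680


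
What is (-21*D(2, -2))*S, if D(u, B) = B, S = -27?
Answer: -1134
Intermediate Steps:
(-21*D(2, -2))*S = -21*(-2)*(-27) = 42*(-27) = -1134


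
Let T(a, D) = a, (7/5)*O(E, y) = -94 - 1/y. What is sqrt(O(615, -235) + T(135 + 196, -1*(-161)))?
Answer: sqrt(28560490)/329 ≈ 16.244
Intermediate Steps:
O(E, y) = -470/7 - 5/(7*y) (O(E, y) = 5*(-94 - 1/y)/7 = -470/7 - 5/(7*y))
sqrt(O(615, -235) + T(135 + 196, -1*(-161))) = sqrt((5/7)*(-1 - 94*(-235))/(-235) + (135 + 196)) = sqrt((5/7)*(-1/235)*(-1 + 22090) + 331) = sqrt((5/7)*(-1/235)*22089 + 331) = sqrt(-22089/329 + 331) = sqrt(86810/329) = sqrt(28560490)/329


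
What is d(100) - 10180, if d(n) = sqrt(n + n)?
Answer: -10180 + 10*sqrt(2) ≈ -10166.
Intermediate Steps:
d(n) = sqrt(2)*sqrt(n) (d(n) = sqrt(2*n) = sqrt(2)*sqrt(n))
d(100) - 10180 = sqrt(2)*sqrt(100) - 10180 = sqrt(2)*10 - 10180 = 10*sqrt(2) - 10180 = -10180 + 10*sqrt(2)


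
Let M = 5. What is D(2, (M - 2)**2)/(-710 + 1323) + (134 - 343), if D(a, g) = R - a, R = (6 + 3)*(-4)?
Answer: -128155/613 ≈ -209.06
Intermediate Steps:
R = -36 (R = 9*(-4) = -36)
D(a, g) = -36 - a
D(2, (M - 2)**2)/(-710 + 1323) + (134 - 343) = (-36 - 1*2)/(-710 + 1323) + (134 - 343) = (-36 - 2)/613 - 209 = -38*1/613 - 209 = -38/613 - 209 = -128155/613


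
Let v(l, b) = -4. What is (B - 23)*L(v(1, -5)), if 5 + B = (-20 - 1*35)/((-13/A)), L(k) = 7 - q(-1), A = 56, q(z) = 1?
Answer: 16296/13 ≈ 1253.5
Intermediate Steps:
L(k) = 6 (L(k) = 7 - 1*1 = 7 - 1 = 6)
B = 3015/13 (B = -5 + (-20 - 1*35)/((-13/56)) = -5 + (-20 - 35)/((-13*1/56)) = -5 - 55/(-13/56) = -5 - 55*(-56/13) = -5 + 3080/13 = 3015/13 ≈ 231.92)
(B - 23)*L(v(1, -5)) = (3015/13 - 23)*6 = (2716/13)*6 = 16296/13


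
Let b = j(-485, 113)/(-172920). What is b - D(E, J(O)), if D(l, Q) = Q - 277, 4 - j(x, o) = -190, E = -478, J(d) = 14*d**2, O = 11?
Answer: -122513917/86460 ≈ -1417.0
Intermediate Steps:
j(x, o) = 194 (j(x, o) = 4 - 1*(-190) = 4 + 190 = 194)
D(l, Q) = -277 + Q
b = -97/86460 (b = 194/(-172920) = 194*(-1/172920) = -97/86460 ≈ -0.0011219)
b - D(E, J(O)) = -97/86460 - (-277 + 14*11**2) = -97/86460 - (-277 + 14*121) = -97/86460 - (-277 + 1694) = -97/86460 - 1*1417 = -97/86460 - 1417 = -122513917/86460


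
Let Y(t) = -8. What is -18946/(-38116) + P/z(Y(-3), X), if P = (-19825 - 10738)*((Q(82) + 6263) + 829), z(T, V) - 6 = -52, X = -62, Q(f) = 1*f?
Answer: 2089318866777/438334 ≈ 4.7665e+6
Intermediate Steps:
Q(f) = f
z(T, V) = -46 (z(T, V) = 6 - 52 = -46)
P = -219258962 (P = (-19825 - 10738)*((82 + 6263) + 829) = -30563*(6345 + 829) = -30563*7174 = -219258962)
-18946/(-38116) + P/z(Y(-3), X) = -18946/(-38116) - 219258962/(-46) = -18946*(-1/38116) - 219258962*(-1/46) = 9473/19058 + 109629481/23 = 2089318866777/438334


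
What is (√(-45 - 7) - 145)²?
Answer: 20973 - 580*I*√13 ≈ 20973.0 - 2091.2*I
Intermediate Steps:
(√(-45 - 7) - 145)² = (√(-52) - 145)² = (2*I*√13 - 145)² = (-145 + 2*I*√13)²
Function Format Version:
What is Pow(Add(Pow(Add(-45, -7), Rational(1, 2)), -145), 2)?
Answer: Add(20973, Mul(-580, I, Pow(13, Rational(1, 2)))) ≈ Add(20973., Mul(-2091.2, I))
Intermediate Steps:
Pow(Add(Pow(Add(-45, -7), Rational(1, 2)), -145), 2) = Pow(Add(Pow(-52, Rational(1, 2)), -145), 2) = Pow(Add(Mul(2, I, Pow(13, Rational(1, 2))), -145), 2) = Pow(Add(-145, Mul(2, I, Pow(13, Rational(1, 2)))), 2)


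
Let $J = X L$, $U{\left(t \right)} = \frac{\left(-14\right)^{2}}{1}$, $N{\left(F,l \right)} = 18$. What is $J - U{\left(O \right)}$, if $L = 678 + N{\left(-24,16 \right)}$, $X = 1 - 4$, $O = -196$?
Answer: $-2284$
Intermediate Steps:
$X = -3$ ($X = 1 - 4 = -3$)
$L = 696$ ($L = 678 + 18 = 696$)
$U{\left(t \right)} = 196$ ($U{\left(t \right)} = 196 \cdot 1 = 196$)
$J = -2088$ ($J = \left(-3\right) 696 = -2088$)
$J - U{\left(O \right)} = -2088 - 196 = -2284$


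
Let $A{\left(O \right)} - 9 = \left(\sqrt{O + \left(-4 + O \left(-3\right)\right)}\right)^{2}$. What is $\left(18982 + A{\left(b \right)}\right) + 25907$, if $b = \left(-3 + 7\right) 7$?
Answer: $44838$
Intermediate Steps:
$b = 28$ ($b = 4 \cdot 7 = 28$)
$A{\left(O \right)} = 5 - 2 O$ ($A{\left(O \right)} = 9 + \left(\sqrt{O + \left(-4 + O \left(-3\right)\right)}\right)^{2} = 9 + \left(\sqrt{O - \left(4 + 3 O\right)}\right)^{2} = 9 + \left(\sqrt{-4 - 2 O}\right)^{2} = 9 - \left(4 + 2 O\right) = 5 - 2 O$)
$\left(18982 + A{\left(b \right)}\right) + 25907 = \left(18982 + \left(5 - 56\right)\right) + 25907 = \left(18982 - 51\right) + 25907 = 18931 + 25907 = 44838$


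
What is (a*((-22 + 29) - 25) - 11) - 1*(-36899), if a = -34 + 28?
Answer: 36996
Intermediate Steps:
a = -6
(a*((-22 + 29) - 25) - 11) - 1*(-36899) = (-6*((-22 + 29) - 25) - 11) - 1*(-36899) = (-6*(7 - 25) - 11) + 36899 = (-6*(-18) - 11) + 36899 = (108 - 11) + 36899 = 97 + 36899 = 36996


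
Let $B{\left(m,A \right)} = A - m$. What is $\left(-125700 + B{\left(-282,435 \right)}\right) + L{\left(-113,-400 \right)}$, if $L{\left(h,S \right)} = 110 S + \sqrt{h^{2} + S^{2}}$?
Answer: $-168983 + \sqrt{172769} \approx -1.6857 \cdot 10^{5}$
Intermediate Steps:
$L{\left(h,S \right)} = \sqrt{S^{2} + h^{2}} + 110 S$ ($L{\left(h,S \right)} = 110 S + \sqrt{S^{2} + h^{2}} = \sqrt{S^{2} + h^{2}} + 110 S$)
$\left(-125700 + B{\left(-282,435 \right)}\right) + L{\left(-113,-400 \right)} = \left(-125700 + \left(435 - -282\right)\right) + \left(\sqrt{\left(-400\right)^{2} + \left(-113\right)^{2}} + 110 \left(-400\right)\right) = \left(-125700 + \left(435 + 282\right)\right) - \left(44000 - \sqrt{160000 + 12769}\right) = \left(-125700 + 717\right) - \left(44000 - \sqrt{172769}\right) = -124983 - \left(44000 - \sqrt{172769}\right) = -168983 + \sqrt{172769}$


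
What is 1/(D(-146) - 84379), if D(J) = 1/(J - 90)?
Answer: -236/19913445 ≈ -1.1851e-5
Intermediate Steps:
D(J) = 1/(-90 + J)
1/(D(-146) - 84379) = 1/(1/(-90 - 146) - 84379) = 1/(1/(-236) - 84379) = 1/(-1/236 - 84379) = 1/(-19913445/236) = -236/19913445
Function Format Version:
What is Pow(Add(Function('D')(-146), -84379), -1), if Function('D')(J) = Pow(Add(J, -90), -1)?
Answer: Rational(-236, 19913445) ≈ -1.1851e-5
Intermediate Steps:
Function('D')(J) = Pow(Add(-90, J), -1)
Pow(Add(Function('D')(-146), -84379), -1) = Pow(Add(Pow(Add(-90, -146), -1), -84379), -1) = Pow(Add(Pow(-236, -1), -84379), -1) = Pow(Add(Rational(-1, 236), -84379), -1) = Pow(Rational(-19913445, 236), -1) = Rational(-236, 19913445)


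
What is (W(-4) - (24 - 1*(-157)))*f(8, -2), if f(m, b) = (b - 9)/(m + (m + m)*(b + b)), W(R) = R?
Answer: -2035/56 ≈ -36.339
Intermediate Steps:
f(m, b) = (-9 + b)/(m + 4*b*m) (f(m, b) = (-9 + b)/(m + (2*m)*(2*b)) = (-9 + b)/(m + 4*b*m))
(W(-4) - (24 - 1*(-157)))*f(8, -2) = (-4 - (24 - 1*(-157)))*((-9 - 2)/(8*(1 + 4*(-2)))) = (-4 - (24 + 157))*((1/8)*(-11)/(1 - 8)) = (-4 - 1*181)*((1/8)*(-11)/(-7)) = (-4 - 181)*((1/8)*(-1/7)*(-11)) = -185*11/56 = -2035/56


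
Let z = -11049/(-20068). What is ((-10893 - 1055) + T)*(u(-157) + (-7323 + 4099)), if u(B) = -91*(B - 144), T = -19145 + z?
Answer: -519976567825/692 ≈ -7.5141e+8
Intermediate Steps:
z = 381/692 (z = -11049*(-1/20068) = 381/692 ≈ 0.55058)
T = -13247959/692 (T = -19145 + 381/692 = -13247959/692 ≈ -19144.)
u(B) = 13104 - 91*B (u(B) = -91*(-144 + B) = 13104 - 91*B)
((-10893 - 1055) + T)*(u(-157) + (-7323 + 4099)) = ((-10893 - 1055) - 13247959/692)*((13104 - 91*(-157)) + (-7323 + 4099)) = (-11948 - 13247959/692)*((13104 + 14287) - 3224) = -21515975*(27391 - 3224)/692 = -21515975/692*24167 = -519976567825/692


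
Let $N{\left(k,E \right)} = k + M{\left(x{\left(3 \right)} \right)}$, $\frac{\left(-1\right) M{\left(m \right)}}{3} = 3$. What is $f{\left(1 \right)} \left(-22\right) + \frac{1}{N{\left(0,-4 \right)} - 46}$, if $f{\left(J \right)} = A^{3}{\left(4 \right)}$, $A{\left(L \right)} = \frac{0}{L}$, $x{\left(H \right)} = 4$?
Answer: $- \frac{1}{55} \approx -0.018182$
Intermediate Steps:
$M{\left(m \right)} = -9$ ($M{\left(m \right)} = \left(-3\right) 3 = -9$)
$A{\left(L \right)} = 0$
$N{\left(k,E \right)} = -9 + k$ ($N{\left(k,E \right)} = k - 9 = -9 + k$)
$f{\left(J \right)} = 0$ ($f{\left(J \right)} = 0^{3} = 0$)
$f{\left(1 \right)} \left(-22\right) + \frac{1}{N{\left(0,-4 \right)} - 46} = 0 \left(-22\right) + \frac{1}{\left(-9 + 0\right) - 46} = 0 + \frac{1}{-9 - 46} = 0 + \frac{1}{-55} = 0 - \frac{1}{55} = - \frac{1}{55}$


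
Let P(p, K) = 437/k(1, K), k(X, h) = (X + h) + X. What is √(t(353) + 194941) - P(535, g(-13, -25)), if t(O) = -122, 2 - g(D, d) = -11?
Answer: -437/15 + √194819 ≈ 412.25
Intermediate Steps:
g(D, d) = 13 (g(D, d) = 2 - 1*(-11) = 2 + 11 = 13)
k(X, h) = h + 2*X
P(p, K) = 437/(2 + K) (P(p, K) = 437/(K + 2*1) = 437/(K + 2) = 437/(2 + K))
√(t(353) + 194941) - P(535, g(-13, -25)) = √(-122 + 194941) - 437/(2 + 13) = √194819 - 437/15 = -437/15 + √194819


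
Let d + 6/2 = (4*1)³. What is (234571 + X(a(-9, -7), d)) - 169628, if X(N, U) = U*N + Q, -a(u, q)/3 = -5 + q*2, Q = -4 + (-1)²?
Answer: 68417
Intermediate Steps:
Q = -3 (Q = -4 + 1 = -3)
d = 61 (d = -3 + (4*1)³ = -3 + 4³ = -3 + 64 = 61)
a(u, q) = 15 - 6*q (a(u, q) = -3*(-5 + q*2) = -3*(-5 + 2*q) = 15 - 6*q)
X(N, U) = -3 + N*U (X(N, U) = U*N - 3 = N*U - 3 = -3 + N*U)
(234571 + X(a(-9, -7), d)) - 169628 = (234571 + (-3 + (15 - 6*(-7))*61)) - 169628 = (234571 + (-3 + (15 + 42)*61)) - 169628 = (234571 + (-3 + 57*61)) - 169628 = (234571 + (-3 + 3477)) - 169628 = (234571 + 3474) - 169628 = 238045 - 169628 = 68417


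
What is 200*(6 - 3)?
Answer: 600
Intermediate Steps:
200*(6 - 3) = 200*3 = 600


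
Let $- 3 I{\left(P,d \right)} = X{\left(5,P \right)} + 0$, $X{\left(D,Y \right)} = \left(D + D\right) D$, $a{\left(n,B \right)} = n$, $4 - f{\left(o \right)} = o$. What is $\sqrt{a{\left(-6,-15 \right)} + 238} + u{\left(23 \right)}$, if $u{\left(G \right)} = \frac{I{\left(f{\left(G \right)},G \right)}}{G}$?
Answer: $- \frac{50}{69} + 2 \sqrt{58} \approx 14.507$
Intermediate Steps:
$f{\left(o \right)} = 4 - o$
$X{\left(D,Y \right)} = 2 D^{2}$ ($X{\left(D,Y \right)} = 2 D D = 2 D^{2}$)
$I{\left(P,d \right)} = - \frac{50}{3}$ ($I{\left(P,d \right)} = - \frac{2 \cdot 5^{2} + 0}{3} = - \frac{2 \cdot 25 + 0}{3} = - \frac{50 + 0}{3} = \left(- \frac{1}{3}\right) 50 = - \frac{50}{3}$)
$u{\left(G \right)} = - \frac{50}{3 G}$
$\sqrt{a{\left(-6,-15 \right)} + 238} + u{\left(23 \right)} = \sqrt{-6 + 238} - \frac{50}{3 \cdot 23} = \sqrt{232} - \frac{50}{69} = 2 \sqrt{58} - \frac{50}{69} = - \frac{50}{69} + 2 \sqrt{58}$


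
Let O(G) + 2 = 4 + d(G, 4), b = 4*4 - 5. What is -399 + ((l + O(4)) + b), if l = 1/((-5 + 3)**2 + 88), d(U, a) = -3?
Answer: -35787/92 ≈ -388.99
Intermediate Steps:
b = 11 (b = 16 - 5 = 11)
O(G) = -1 (O(G) = -2 + (4 - 3) = -2 + 1 = -1)
l = 1/92 (l = 1/((-2)**2 + 88) = 1/(4 + 88) = 1/92 ≈ 0.010870)
-399 + ((l + O(4)) + b) = -399 + ((1/92 - 1) + 11) = -399 + (-91/92 + 11) = -399 + 921/92 = -35787/92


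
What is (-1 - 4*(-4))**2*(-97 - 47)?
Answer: -32400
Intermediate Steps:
(-1 - 4*(-4))**2*(-97 - 47) = (-1 + 16)**2*(-144) = 15**2*(-144) = 225*(-144) = -32400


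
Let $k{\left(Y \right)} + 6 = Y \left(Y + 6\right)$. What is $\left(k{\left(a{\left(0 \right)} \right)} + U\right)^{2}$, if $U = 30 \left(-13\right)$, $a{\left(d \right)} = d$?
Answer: $156816$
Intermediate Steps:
$k{\left(Y \right)} = -6 + Y \left(6 + Y\right)$ ($k{\left(Y \right)} = -6 + Y \left(Y + 6\right) = -6 + Y \left(6 + Y\right)$)
$U = -390$
$\left(k{\left(a{\left(0 \right)} \right)} + U\right)^{2} = \left(\left(-6 + 0^{2} + 6 \cdot 0\right) - 390\right)^{2} = \left(\left(-6 + 0 + 0\right) - 390\right)^{2} = \left(-6 - 390\right)^{2} = \left(-396\right)^{2} = 156816$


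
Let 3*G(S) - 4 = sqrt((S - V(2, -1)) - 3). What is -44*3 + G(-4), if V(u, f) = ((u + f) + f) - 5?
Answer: -392/3 + I*sqrt(2)/3 ≈ -130.67 + 0.4714*I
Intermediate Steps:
V(u, f) = -5 + u + 2*f (V(u, f) = ((f + u) + f) - 5 = (u + 2*f) - 5 = -5 + u + 2*f)
G(S) = 4/3 + sqrt(2 + S)/3 (G(S) = 4/3 + sqrt((S - (-5 + 2 + 2*(-1))) - 3)/3 = 4/3 + sqrt((S - (-5 + 2 - 2)) - 3)/3 = 4/3 + sqrt((S - 1*(-5)) - 3)/3 = 4/3 + sqrt((S + 5) - 3)/3 = 4/3 + sqrt((5 + S) - 3)/3 = 4/3 + sqrt(2 + S)/3)
-44*3 + G(-4) = -44*3 + (4/3 + sqrt(2 - 4)/3) = -11*12 + (4/3 + sqrt(-2)/3) = -132 + (4/3 + (I*sqrt(2))/3) = -132 + (4/3 + I*sqrt(2)/3) = -392/3 + I*sqrt(2)/3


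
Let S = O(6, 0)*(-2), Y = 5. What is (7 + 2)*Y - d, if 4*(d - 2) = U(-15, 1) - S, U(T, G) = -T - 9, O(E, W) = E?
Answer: 77/2 ≈ 38.500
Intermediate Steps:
U(T, G) = -9 - T
S = -12 (S = 6*(-2) = -12)
d = 13/2 (d = 2 + ((-9 - 1*(-15)) - 1*(-12))/4 = 2 + ((-9 + 15) + 12)/4 = 2 + (6 + 12)/4 = 2 + (¼)*18 = 2 + 9/2 = 13/2 ≈ 6.5000)
(7 + 2)*Y - d = (7 + 2)*5 - 1*13/2 = 9*5 - 13/2 = 45 - 13/2 = 77/2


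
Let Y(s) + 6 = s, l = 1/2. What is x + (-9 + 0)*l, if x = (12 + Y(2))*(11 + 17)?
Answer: 439/2 ≈ 219.50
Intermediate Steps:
l = ½ ≈ 0.50000
Y(s) = -6 + s
x = 224 (x = (12 + (-6 + 2))*(11 + 17) = (12 - 4)*28 = 8*28 = 224)
x + (-9 + 0)*l = 224 + (-9 + 0)*(½) = 224 - 9*½ = 224 - 9/2 = 439/2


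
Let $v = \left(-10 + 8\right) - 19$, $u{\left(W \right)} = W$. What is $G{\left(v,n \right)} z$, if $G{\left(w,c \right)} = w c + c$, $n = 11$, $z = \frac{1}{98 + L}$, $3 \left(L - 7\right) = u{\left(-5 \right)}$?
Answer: $- \frac{66}{31} \approx -2.129$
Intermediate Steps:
$L = \frac{16}{3}$ ($L = 7 + \frac{1}{3} \left(-5\right) = 7 - \frac{5}{3} = \frac{16}{3} \approx 5.3333$)
$z = \frac{3}{310}$ ($z = \frac{1}{98 + \frac{16}{3}} = \frac{1}{\frac{310}{3}} = \frac{3}{310} \approx 0.0096774$)
$v = -21$ ($v = -2 - 19 = -21$)
$G{\left(w,c \right)} = c + c w$ ($G{\left(w,c \right)} = c w + c = c + c w$)
$G{\left(v,n \right)} z = 11 \left(1 - 21\right) \frac{3}{310} = 11 \left(-20\right) \frac{3}{310} = \left(-220\right) \frac{3}{310} = - \frac{66}{31}$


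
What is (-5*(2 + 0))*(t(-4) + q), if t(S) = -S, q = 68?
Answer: -720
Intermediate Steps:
(-5*(2 + 0))*(t(-4) + q) = (-5*(2 + 0))*(-1*(-4) + 68) = (-5*2)*(4 + 68) = -10*72 = -720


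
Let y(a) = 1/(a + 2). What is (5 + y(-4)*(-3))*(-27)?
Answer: -351/2 ≈ -175.50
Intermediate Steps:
y(a) = 1/(2 + a)
(5 + y(-4)*(-3))*(-27) = (5 - 3/(2 - 4))*(-27) = (5 - 3/(-2))*(-27) = (5 - ½*(-3))*(-27) = (5 + 3/2)*(-27) = (13/2)*(-27) = -351/2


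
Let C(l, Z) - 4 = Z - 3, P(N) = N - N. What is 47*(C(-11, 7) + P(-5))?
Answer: 376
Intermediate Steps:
P(N) = 0
C(l, Z) = 1 + Z (C(l, Z) = 4 + (Z - 3) = 4 + (-3 + Z) = 1 + Z)
47*(C(-11, 7) + P(-5)) = 47*((1 + 7) + 0) = 47*(8 + 0) = 47*8 = 376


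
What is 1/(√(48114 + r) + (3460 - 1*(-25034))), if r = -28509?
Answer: 9498/270629477 - √19605/811888431 ≈ 3.4923e-5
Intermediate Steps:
1/(√(48114 + r) + (3460 - 1*(-25034))) = 1/(√(48114 - 28509) + (3460 - 1*(-25034))) = 1/(√19605 + (3460 + 25034)) = 1/(√19605 + 28494) = 1/(28494 + √19605)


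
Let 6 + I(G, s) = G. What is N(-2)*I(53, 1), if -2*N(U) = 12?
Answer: -282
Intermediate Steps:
I(G, s) = -6 + G
N(U) = -6 (N(U) = -1/2*12 = -6)
N(-2)*I(53, 1) = -6*(-6 + 53) = -6*47 = -282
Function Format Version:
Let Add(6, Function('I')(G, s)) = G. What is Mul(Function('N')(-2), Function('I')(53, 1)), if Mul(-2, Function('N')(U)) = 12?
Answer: -282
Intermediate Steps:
Function('I')(G, s) = Add(-6, G)
Function('N')(U) = -6 (Function('N')(U) = Mul(Rational(-1, 2), 12) = -6)
Mul(Function('N')(-2), Function('I')(53, 1)) = Mul(-6, Add(-6, 53)) = Mul(-6, 47) = -282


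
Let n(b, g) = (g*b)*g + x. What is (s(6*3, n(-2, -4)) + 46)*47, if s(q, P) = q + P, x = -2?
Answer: 1410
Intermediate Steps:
n(b, g) = -2 + b*g² (n(b, g) = (g*b)*g - 2 = (b*g)*g - 2 = b*g² - 2 = -2 + b*g²)
s(q, P) = P + q
(s(6*3, n(-2, -4)) + 46)*47 = (((-2 - 2*(-4)²) + 6*3) + 46)*47 = (((-2 - 2*16) + 18) + 46)*47 = (((-2 - 32) + 18) + 46)*47 = ((-34 + 18) + 46)*47 = (-16 + 46)*47 = 30*47 = 1410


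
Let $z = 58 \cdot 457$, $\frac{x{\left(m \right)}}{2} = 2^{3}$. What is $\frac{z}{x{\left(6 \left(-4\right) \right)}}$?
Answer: $\frac{13253}{8} \approx 1656.6$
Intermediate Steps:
$x{\left(m \right)} = 16$ ($x{\left(m \right)} = 2 \cdot 2^{3} = 2 \cdot 8 = 16$)
$z = 26506$
$\frac{z}{x{\left(6 \left(-4\right) \right)}} = \frac{26506}{16} = 26506 \cdot \frac{1}{16} = \frac{13253}{8}$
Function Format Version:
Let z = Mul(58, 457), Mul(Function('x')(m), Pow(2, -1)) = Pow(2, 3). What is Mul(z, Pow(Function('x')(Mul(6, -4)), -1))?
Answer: Rational(13253, 8) ≈ 1656.6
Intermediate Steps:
Function('x')(m) = 16 (Function('x')(m) = Mul(2, Pow(2, 3)) = Mul(2, 8) = 16)
z = 26506
Mul(z, Pow(Function('x')(Mul(6, -4)), -1)) = Mul(26506, Pow(16, -1)) = Mul(26506, Rational(1, 16)) = Rational(13253, 8)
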